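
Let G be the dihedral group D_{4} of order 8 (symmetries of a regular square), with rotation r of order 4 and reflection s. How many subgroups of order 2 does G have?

|G| = 8 and 2 | 8, so subgroups of order 2 are possible by Lagrange.
The subgroups of order 2 are: {e, r^2}; {e, r^2s}; {e, r^3s}; {e, rs}; … (5 in all).
So G has 5 subgroups of order 2.

5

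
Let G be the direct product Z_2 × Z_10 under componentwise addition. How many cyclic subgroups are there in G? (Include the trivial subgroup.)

8

Group the elements of G by the cyclic subgroup they generate; each cyclic subgroup of order d accounts for φ(d) elements.
Cyclic subgroups by order — order 1: 1; order 2: 3; order 5: 1; order 10: 3.
Total: 8.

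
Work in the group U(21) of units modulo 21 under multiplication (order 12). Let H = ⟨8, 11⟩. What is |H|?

6

|⟨8⟩| = 2 and |⟨11⟩| = 6, so |H| is a multiple of lcm(2, 6) = 6 and divides |G| = 12.
Closing under the operation: H = {1, 2, 4, 8, 11, 16}, so |H| = 6.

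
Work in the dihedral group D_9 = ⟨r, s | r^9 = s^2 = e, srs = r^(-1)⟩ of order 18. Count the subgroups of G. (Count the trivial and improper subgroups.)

|G| = 18, so by Lagrange every subgroup order divides 18. Divisors: 1, 2, 3, 6, 9, 18.
Subgroups by order — order 1: 1; order 2: 9; order 3: 1; order 6: 3; order 9: 1; order 18: 1.
Total: 1 + 9 + 1 + 3 + 1 + 1 = 16.

16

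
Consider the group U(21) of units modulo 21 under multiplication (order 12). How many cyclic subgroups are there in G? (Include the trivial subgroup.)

A cyclic subgroup of order d is generated by each of its φ(d) elements of order d, so the cyclic subgroups of order d number (#elements of order d)/φ(d).
Cyclic subgroups by order — order 1: 1; order 2: 3; order 3: 1; order 6: 3.
Total: 8.

8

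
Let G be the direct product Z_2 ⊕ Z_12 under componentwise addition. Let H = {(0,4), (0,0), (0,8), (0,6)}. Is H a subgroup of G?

No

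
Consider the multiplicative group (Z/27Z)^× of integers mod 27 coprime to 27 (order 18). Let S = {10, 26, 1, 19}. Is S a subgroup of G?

No

|S| = 4 does not divide |G| = 18, so by Lagrange S is not a subgroup.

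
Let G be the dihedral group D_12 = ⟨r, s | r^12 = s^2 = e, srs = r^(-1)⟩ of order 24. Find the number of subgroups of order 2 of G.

|G| = 24 and 2 | 24, so subgroups of order 2 are possible by Lagrange.
The subgroups of order 2 are: {e, r^10s}; {e, r^11s}; {e, r^2s}; {e, r^3s}; … (13 in all).
So G has 13 subgroups of order 2.

13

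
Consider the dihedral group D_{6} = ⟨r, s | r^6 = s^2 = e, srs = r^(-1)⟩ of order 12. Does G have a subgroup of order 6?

6 | 12. A subgroup of order 6 is {e, r, r^2, r^3, r^4, r^5}.

Yes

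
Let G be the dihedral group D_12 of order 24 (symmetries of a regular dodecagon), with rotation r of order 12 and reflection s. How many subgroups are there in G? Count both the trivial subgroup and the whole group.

|G| = 24, so by Lagrange every subgroup order divides 24. Divisors: 1, 2, 3, 4, 6, 8, 12, 24.
Subgroups by order — order 1: 1; order 2: 13; order 3: 1; order 4: 7; order 6: 5; order 8: 3; order 12: 3; order 24: 1.
Total: 1 + 13 + 1 + 7 + 5 + 3 + 3 + 1 = 34.

34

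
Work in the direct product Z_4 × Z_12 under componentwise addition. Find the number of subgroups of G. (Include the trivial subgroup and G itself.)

|G| = 48, so by Lagrange every subgroup order divides 48. Divisors: 1, 2, 3, 4, 6, 8, 12, 16, 24, 48.
Subgroups by order — order 1: 1; order 2: 3; order 3: 1; order 4: 7; order 6: 3; order 8: 3; order 12: 7; order 16: 1; order 24: 3; order 48: 1.
Total: 1 + 3 + 1 + 7 + 3 + 3 + 7 + 1 + 3 + 1 = 30.

30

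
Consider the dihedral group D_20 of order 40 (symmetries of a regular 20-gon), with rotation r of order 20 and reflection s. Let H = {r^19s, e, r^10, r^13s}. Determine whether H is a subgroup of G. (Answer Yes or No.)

No

Closure fails: r^13s · r^19s = r^14 ∉ H. So H is not a subgroup.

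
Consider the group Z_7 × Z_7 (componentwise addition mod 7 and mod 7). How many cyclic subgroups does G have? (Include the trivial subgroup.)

9

Group the elements of G by the cyclic subgroup they generate; each cyclic subgroup of order d accounts for φ(d) elements.
Cyclic subgroups by order — order 1: 1; order 7: 8.
Total: 9.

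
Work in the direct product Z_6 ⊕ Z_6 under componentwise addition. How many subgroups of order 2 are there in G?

3

|G| = 36 and 2 | 36, so subgroups of order 2 are possible by Lagrange.
The subgroups of order 2 are: {(0,0), (0,3)}; {(0,0), (3,0)}; {(0,0), (3,3)}.
So G has 3 subgroups of order 2.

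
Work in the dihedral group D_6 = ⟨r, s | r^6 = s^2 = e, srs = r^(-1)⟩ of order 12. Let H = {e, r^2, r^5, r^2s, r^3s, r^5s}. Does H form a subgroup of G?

r^5 ∈ H but its inverse r ∉ H, so H is not a subgroup.

No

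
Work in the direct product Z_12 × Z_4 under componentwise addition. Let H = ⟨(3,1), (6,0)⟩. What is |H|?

|⟨(3,1)⟩| = 4 and |⟨(6,0)⟩| = 2, so |H| is a multiple of lcm(4, 2) = 4 and divides |G| = 48.
Closing under the operation: H = {(0,0), (0,2), (3,1), (3,3), (6,0), (6,2), (9,1), (9,3)}, so |H| = 8.

8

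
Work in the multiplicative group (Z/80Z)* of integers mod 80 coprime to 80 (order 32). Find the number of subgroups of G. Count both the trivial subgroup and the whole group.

54

|G| = 32, so by Lagrange every subgroup order divides 32. Divisors: 1, 2, 4, 8, 16, 32.
Subgroups by order — order 1: 1; order 2: 7; order 4: 19; order 8: 19; order 16: 7; order 32: 1.
Total: 1 + 7 + 19 + 19 + 7 + 1 = 54.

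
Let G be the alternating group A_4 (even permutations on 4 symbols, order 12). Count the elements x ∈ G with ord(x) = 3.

The elements of order 3 are: (2 3 4), (2 4 3), (1 2 3), (1 2 4), (1 3 2), (1 3 4), (1 4 2), (1 4 3).
That's 8.

8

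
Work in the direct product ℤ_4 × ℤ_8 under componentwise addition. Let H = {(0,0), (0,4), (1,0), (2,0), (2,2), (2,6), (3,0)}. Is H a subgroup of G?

No

|H| = 7 does not divide |G| = 32, so by Lagrange H is not a subgroup.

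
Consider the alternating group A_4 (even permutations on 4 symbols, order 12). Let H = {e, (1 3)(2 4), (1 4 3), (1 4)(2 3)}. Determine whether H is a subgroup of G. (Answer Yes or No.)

No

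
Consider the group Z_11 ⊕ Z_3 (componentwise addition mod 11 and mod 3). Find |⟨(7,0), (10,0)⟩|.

11

|⟨(7,0)⟩| = 11 and |⟨(10,0)⟩| = 11, so |H| is a multiple of lcm(11, 11) = 11 and divides |G| = 33.
Closing under the operation: H = {(0,0), (1,0), (2,0), (3,0), (4,0), (5,0), (6,0), (7,0), (8,0), (9,0), (10,0)}, so |H| = 11.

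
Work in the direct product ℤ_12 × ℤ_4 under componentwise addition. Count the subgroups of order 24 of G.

3

|G| = 48 and 24 | 48, so subgroups of order 24 are possible by Lagrange.
The subgroups of order 24 are: {(0,0), (0,1), (0,2), (0,3), (2,0), (2,1), (2,2), (2,3), (4,0), (4,1), (4,2), (4,3), (6,0), (6,1), (6,2), (6,3), (8,0), (8,1), (8,2), (8,3), (10,0), (10,1), (10,2), (10,3)}; {(0,0), (0,2), (1,0), (1,2), (2,0), (2,2), (3,0), (3,2), (4,0), (4,2), (5,0), (5,2), (6,0), (6,2), (7,0), (7,2), (8,0), (8,2), (9,0), (9,2), (10,0), (10,2), (11,0), (11,2)}; {(0,0), (0,2), (1,1), (1,3), (2,0), (2,2), (3,1), (3,3), (4,0), (4,2), (5,1), (5,3), (6,0), (6,2), (7,1), (7,3), (8,0), (8,2), (9,1), (9,3), (10,0), (10,2), (11,1), (11,3)}.
So G has 3 subgroups of order 24.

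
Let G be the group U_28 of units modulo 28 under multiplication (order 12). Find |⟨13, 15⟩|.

4

|⟨13⟩| = 2 and |⟨15⟩| = 2, so |H| is a multiple of lcm(2, 2) = 2 and divides |G| = 12.
Closing under the operation: H = {1, 13, 15, 27}, so |H| = 4.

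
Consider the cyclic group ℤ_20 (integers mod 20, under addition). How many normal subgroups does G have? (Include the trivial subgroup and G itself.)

G is abelian, so every subgroup is normal.
G has 6 subgroups in total, hence 6 normal subgroups.

6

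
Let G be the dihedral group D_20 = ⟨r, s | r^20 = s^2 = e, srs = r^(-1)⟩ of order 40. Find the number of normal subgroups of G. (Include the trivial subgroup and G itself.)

9

G has 48 subgroups. Checking conjugation-invariance by order — order 1: 1/1 normal; order 2: 1/21 normal; order 4: 1/11 normal; order 5: 1/1 normal; order 8: 0/5 normal; order 10: 1/5 normal; order 20: 3/3 normal; order 40: 1/1 normal.
Total normal subgroups: 9.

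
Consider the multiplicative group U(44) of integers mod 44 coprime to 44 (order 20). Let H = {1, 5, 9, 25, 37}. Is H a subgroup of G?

Yes

|H| = 5 divides |G| = 20, consistent with Lagrange.
H contains the identity, every element's inverse is in H, and H is closed under ·: it is a subgroup.
In fact H = ⟨5⟩.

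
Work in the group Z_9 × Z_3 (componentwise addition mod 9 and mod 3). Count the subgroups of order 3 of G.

4

|G| = 27 and 3 | 27, so subgroups of order 3 are possible by Lagrange.
The subgroups of order 3 are: {(0,0), (0,1), (0,2)}; {(0,0), (3,0), (6,0)}; {(0,0), (3,1), (6,2)}; {(0,0), (3,2), (6,1)}.
So G has 4 subgroups of order 3.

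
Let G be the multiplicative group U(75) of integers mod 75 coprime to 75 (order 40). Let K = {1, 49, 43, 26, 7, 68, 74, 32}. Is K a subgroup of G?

Yes

|K| = 8 divides |G| = 40, consistent with Lagrange.
K contains the identity, every element's inverse is in K, and K is closed under ·: it is a subgroup.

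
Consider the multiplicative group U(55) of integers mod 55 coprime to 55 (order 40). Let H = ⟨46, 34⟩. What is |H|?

20

|⟨46⟩| = 10 and |⟨34⟩| = 2, so |H| is a multiple of lcm(10, 2) = 10 and divides |G| = 40.
Closing under the operation: H = {1, 4, 6, 9, 14, 16, 19, 21, 24, 26, 29, 31, 34, 36, 39, 41, 46, 49, 51, 54}, so |H| = 20.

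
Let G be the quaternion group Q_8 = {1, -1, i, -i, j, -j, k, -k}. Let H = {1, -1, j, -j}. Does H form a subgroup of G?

Yes

|H| = 4 divides |G| = 8, consistent with Lagrange.
H contains the identity, every element's inverse is in H, and H is closed under ·: it is a subgroup.
In fact H = ⟨j⟩.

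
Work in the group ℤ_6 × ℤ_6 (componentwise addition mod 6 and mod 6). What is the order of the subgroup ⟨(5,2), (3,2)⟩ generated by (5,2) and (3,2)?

|⟨(5,2)⟩| = 6 and |⟨(3,2)⟩| = 6, so |H| is a multiple of lcm(6, 6) = 6 and divides |G| = 36.
Closing under the operation: H = {(0,0), (0,2), (0,4), (1,0), (1,2), (1,4), (2,0), (2,2), (2,4), (3,0), (3,2), (3,4), (4,0), (4,2), (4,4), (5,0), (5,2), (5,4)}, so |H| = 18.

18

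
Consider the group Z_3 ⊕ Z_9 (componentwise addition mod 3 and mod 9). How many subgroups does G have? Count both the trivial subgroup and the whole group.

|G| = 27, so by Lagrange every subgroup order divides 27. Divisors: 1, 3, 9, 27.
Subgroups by order — order 1: 1; order 3: 4; order 9: 4; order 27: 1.
Total: 1 + 4 + 4 + 1 = 10.

10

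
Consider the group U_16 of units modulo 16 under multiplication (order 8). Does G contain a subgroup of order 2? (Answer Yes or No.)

2 | 8. A subgroup of order 2 is {1, 15}.

Yes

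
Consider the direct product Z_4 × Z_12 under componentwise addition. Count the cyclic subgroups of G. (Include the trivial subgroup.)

Group the elements of G by the cyclic subgroup they generate; each cyclic subgroup of order d accounts for φ(d) elements.
Cyclic subgroups by order — order 1: 1; order 2: 3; order 3: 1; order 4: 6; order 6: 3; order 12: 6.
Total: 20.

20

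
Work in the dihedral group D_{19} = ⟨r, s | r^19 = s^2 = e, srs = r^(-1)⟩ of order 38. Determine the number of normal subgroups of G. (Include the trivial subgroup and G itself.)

G has 22 subgroups. Checking conjugation-invariance by order — order 1: 1/1 normal; order 2: 0/19 normal; order 19: 1/1 normal; order 38: 1/1 normal.
Total normal subgroups: 3.

3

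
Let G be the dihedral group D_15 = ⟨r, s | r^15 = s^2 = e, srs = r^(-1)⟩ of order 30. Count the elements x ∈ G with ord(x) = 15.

8

The elements of order 15 are: r, r^2, r^4, r^7, r^8, r^11, r^13, r^14.
That's 8.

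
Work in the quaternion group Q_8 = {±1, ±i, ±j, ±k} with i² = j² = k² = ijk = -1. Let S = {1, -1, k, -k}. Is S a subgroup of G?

|S| = 4 divides |G| = 8, consistent with Lagrange.
S contains the identity, every element's inverse is in S, and S is closed under ·: it is a subgroup.
In fact S = ⟨-k⟩.

Yes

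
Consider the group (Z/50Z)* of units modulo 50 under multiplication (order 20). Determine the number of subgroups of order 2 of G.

1

|G| = 20 and 2 | 20, so subgroups of order 2 are possible by Lagrange.
The subgroups of order 2 are: {1, 49}.
So G has 1 subgroup of order 2.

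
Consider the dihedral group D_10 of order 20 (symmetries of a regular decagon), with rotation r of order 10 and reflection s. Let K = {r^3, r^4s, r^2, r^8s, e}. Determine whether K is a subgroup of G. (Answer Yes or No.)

No

r^2 ∈ K but its inverse r^8 ∉ K, so K is not a subgroup.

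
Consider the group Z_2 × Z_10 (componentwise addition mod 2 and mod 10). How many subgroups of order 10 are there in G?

|G| = 20 and 10 | 20, so subgroups of order 10 are possible by Lagrange.
The subgroups of order 10 are: {(0,0), (0,1), (0,2), (0,3), (0,4), (0,5), (0,6), (0,7), (0,8), (0,9)}; {(0,0), (0,2), (0,4), (0,6), (0,8), (1,0), (1,2), (1,4), (1,6), (1,8)}; {(0,0), (0,2), (0,4), (0,6), (0,8), (1,1), (1,3), (1,5), (1,7), (1,9)}.
So G has 3 subgroups of order 10.

3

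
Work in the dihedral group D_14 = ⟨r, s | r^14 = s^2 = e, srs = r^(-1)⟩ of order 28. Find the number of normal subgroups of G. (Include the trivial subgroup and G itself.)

G has 28 subgroups. Checking conjugation-invariance by order — order 1: 1/1 normal; order 2: 1/15 normal; order 4: 0/7 normal; order 7: 1/1 normal; order 14: 3/3 normal; order 28: 1/1 normal.
Total normal subgroups: 7.

7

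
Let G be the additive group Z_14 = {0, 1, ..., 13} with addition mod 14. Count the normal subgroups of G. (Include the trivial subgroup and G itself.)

G is abelian, so every subgroup is normal.
G has 4 subgroups in total, hence 4 normal subgroups.

4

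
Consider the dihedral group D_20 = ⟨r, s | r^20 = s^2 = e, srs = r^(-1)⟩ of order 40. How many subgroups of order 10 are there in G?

|G| = 40 and 10 | 40, so subgroups of order 10 are possible by Lagrange.
The subgroups of order 10 are: {e, r^2, r^4, r^6, r^8, r^10, r^12, r^14, r^16, r^18}; {e, r^4, r^8, r^12, r^16, r^2s, r^6s, r^10s, r^14s, r^18s}; {e, r^4, r^8, r^12, r^16, r^3s, r^7s, r^11s, r^15s, r^19s}; {e, r^4, r^8, r^12, r^16, s, r^4s, r^8s, r^12s, r^16s}; … (5 in all).
So G has 5 subgroups of order 10.

5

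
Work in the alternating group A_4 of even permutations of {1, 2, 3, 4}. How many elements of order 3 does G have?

8

The elements of order 3 are: (2 3 4), (2 4 3), (1 2 3), (1 2 4), (1 3 2), (1 3 4), (1 4 2), (1 4 3).
That's 8.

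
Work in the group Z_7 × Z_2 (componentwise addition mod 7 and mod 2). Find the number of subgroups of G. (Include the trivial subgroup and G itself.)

4

|G| = 14, so by Lagrange every subgroup order divides 14. Divisors: 1, 2, 7, 14.
Subgroups by order — order 1: 1; order 2: 1; order 7: 1; order 14: 1.
Total: 1 + 1 + 1 + 1 = 4.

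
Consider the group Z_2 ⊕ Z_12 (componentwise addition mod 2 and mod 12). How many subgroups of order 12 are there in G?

3

|G| = 24 and 12 | 24, so subgroups of order 12 are possible by Lagrange.
The subgroups of order 12 are: {(0,0), (0,1), (0,2), (0,3), (0,4), (0,5), (0,6), (0,7), (0,8), (0,9), (0,10), (0,11)}; {(0,0), (0,2), (0,4), (0,6), (0,8), (0,10), (1,0), (1,2), (1,4), (1,6), (1,8), (1,10)}; {(0,0), (0,2), (0,4), (0,6), (0,8), (0,10), (1,1), (1,3), (1,5), (1,7), (1,9), (1,11)}.
So G has 3 subgroups of order 12.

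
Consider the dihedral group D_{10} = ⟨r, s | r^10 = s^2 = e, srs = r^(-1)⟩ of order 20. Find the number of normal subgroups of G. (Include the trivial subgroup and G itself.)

G has 22 subgroups. Checking conjugation-invariance by order — order 1: 1/1 normal; order 2: 1/11 normal; order 4: 0/5 normal; order 5: 1/1 normal; order 10: 3/3 normal; order 20: 1/1 normal.
Total normal subgroups: 7.

7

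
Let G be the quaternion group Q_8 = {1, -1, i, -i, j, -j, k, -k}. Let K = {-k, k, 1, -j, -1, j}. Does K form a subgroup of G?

No

|K| = 6 does not divide |G| = 8, so by Lagrange K is not a subgroup.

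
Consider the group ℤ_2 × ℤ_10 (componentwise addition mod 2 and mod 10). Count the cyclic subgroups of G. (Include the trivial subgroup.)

Each element a generates a cyclic subgroup ⟨a⟩; distinct elements may generate the same one (a cyclic group of order d has φ(d) generators).
Cyclic subgroups by order — order 1: 1; order 2: 3; order 5: 1; order 10: 3.
Total: 8.

8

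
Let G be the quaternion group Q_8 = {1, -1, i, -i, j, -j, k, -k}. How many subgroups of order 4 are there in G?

|G| = 8 and 4 | 8, so subgroups of order 4 are possible by Lagrange.
The subgroups of order 4 are: {1, -1, i, -i}; {1, -1, j, -j}; {1, -1, k, -k}.
So G has 3 subgroups of order 4.

3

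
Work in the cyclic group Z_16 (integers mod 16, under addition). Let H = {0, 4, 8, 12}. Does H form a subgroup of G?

|H| = 4 divides |G| = 16, consistent with Lagrange.
H contains the identity, every element's inverse is in H, and H is closed under +: it is a subgroup.
In fact H = ⟨4⟩.

Yes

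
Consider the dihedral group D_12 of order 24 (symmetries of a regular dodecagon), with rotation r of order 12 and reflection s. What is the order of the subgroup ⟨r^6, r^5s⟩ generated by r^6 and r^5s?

|⟨r^6⟩| = 2 and |⟨r^5s⟩| = 2, so |H| is a multiple of lcm(2, 2) = 2 and divides |G| = 24.
Closing under the operation: H = {e, r^6, r^5s, r^11s}, so |H| = 4.

4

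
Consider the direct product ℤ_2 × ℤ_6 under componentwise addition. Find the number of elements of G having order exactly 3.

2

An element (a,b) has order lcm(ord(a), ord(b)); count pairs with lcm equal to 3.
Enumerating gives 2 such elements.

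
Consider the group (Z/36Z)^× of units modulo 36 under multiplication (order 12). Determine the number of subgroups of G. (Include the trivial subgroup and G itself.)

10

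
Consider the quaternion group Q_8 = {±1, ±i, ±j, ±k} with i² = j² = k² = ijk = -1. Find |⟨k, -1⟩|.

4

|⟨k⟩| = 4 and |⟨-1⟩| = 2, so |H| is a multiple of lcm(4, 2) = 4 and divides |G| = 8.
Closing under the operation: H = {1, -1, k, -k}, so |H| = 4.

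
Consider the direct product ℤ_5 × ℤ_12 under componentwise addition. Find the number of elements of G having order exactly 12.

4

An element (a,b) has order lcm(ord(a), ord(b)); count pairs with lcm equal to 12.
Enumerating gives 4 such elements.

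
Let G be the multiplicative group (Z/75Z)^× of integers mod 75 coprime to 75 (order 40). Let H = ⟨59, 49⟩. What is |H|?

20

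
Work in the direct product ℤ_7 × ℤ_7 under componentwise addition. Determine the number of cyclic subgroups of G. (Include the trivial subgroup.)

Group the elements of G by the cyclic subgroup they generate; each cyclic subgroup of order d accounts for φ(d) elements.
Cyclic subgroups by order — order 1: 1; order 7: 8.
Total: 9.

9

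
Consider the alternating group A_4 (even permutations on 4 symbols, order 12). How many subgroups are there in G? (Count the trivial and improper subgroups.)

|G| = 12, so by Lagrange every subgroup order divides 12. Divisors: 1, 2, 3, 4, 6, 12.
Subgroups by order — order 1: 1; order 2: 3; order 3: 4; order 4: 1; order 6: 0; order 12: 1.
Total: 1 + 3 + 4 + 1 + 0 + 1 = 10.

10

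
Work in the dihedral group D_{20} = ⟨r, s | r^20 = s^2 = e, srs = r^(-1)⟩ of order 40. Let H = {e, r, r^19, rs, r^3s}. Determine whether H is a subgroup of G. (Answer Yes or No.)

No

Closure fails: r · r = r^2 ∉ H. So H is not a subgroup.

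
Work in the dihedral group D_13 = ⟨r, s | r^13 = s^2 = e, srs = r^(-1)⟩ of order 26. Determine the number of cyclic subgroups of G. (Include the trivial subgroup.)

Group the elements of G by the cyclic subgroup they generate; each cyclic subgroup of order d accounts for φ(d) elements.
Cyclic subgroups by order — order 1: 1; order 2: 13; order 13: 1.
Total: 15.

15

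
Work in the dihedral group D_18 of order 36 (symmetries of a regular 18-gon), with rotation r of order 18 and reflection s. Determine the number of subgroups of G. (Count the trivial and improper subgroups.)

|G| = 36, so by Lagrange every subgroup order divides 36. Divisors: 1, 2, 3, 4, 6, 9, 12, 18, 36.
Subgroups by order — order 1: 1; order 2: 19; order 3: 1; order 4: 9; order 6: 7; order 9: 1; order 12: 3; order 18: 3; order 36: 1.
Total: 1 + 19 + 1 + 9 + 7 + 1 + 3 + 3 + 1 = 45.

45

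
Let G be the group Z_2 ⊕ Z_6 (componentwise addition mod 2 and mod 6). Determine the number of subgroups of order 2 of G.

|G| = 12 and 2 | 12, so subgroups of order 2 are possible by Lagrange.
The subgroups of order 2 are: {(0,0), (0,3)}; {(0,0), (1,0)}; {(0,0), (1,3)}.
So G has 3 subgroups of order 2.

3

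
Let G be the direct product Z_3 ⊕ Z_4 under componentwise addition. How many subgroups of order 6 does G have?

1

|G| = 12 and 6 | 12, so subgroups of order 6 are possible by Lagrange.
The subgroups of order 6 are: {(0,0), (0,2), (1,0), (1,2), (2,0), (2,2)}.
So G has 1 subgroup of order 6.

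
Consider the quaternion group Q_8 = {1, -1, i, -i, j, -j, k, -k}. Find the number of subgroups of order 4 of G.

3

|G| = 8 and 4 | 8, so subgroups of order 4 are possible by Lagrange.
The subgroups of order 4 are: {1, -1, i, -i}; {1, -1, j, -j}; {1, -1, k, -k}.
So G has 3 subgroups of order 4.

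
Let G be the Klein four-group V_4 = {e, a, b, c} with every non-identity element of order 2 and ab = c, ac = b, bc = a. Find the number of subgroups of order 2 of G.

3

|G| = 4 and 2 | 4, so subgroups of order 2 are possible by Lagrange.
The subgroups of order 2 are: {e, a}; {e, b}; {e, c}.
So G has 3 subgroups of order 2.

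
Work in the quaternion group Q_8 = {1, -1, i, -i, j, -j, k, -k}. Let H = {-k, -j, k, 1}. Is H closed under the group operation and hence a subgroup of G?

-j ∈ H but its inverse j ∉ H, so H is not a subgroup.

No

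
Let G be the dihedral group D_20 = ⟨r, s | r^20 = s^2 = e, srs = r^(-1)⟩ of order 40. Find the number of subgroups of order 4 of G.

11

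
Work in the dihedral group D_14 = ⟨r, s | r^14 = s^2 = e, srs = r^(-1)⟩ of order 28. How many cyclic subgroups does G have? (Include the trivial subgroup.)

Group the elements of G by the cyclic subgroup they generate; each cyclic subgroup of order d accounts for φ(d) elements.
Cyclic subgroups by order — order 1: 1; order 2: 15; order 7: 1; order 14: 1.
Total: 18.

18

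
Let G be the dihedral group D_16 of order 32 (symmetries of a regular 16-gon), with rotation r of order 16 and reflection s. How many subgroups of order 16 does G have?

|G| = 32 and 16 | 32, so subgroups of order 16 are possible by Lagrange.
The subgroups of order 16 are: {e, r, r^2, r^3, r^4, r^5, r^6, r^7, r^8, r^9, r^10, r^11, r^12, r^13, r^14, r^15}; {e, r^2, r^4, r^6, r^8, r^10, r^12, r^14, s, r^2s, r^4s, r^6s, r^8s, r^10s, r^12s, r^14s}; {e, r^2, r^4, r^6, r^8, r^10, r^12, r^14, rs, r^3s, r^5s, r^7s, r^9s, r^11s, r^13s, r^15s}.
So G has 3 subgroups of order 16.

3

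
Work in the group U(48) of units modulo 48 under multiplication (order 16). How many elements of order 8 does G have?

0

No element of G has order 8 (even though 8 | 16).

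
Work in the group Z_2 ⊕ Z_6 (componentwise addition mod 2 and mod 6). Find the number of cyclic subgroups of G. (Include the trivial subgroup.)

Each element a generates a cyclic subgroup ⟨a⟩; distinct elements may generate the same one (a cyclic group of order d has φ(d) generators).
Cyclic subgroups by order — order 1: 1; order 2: 3; order 3: 1; order 6: 3.
Total: 8.

8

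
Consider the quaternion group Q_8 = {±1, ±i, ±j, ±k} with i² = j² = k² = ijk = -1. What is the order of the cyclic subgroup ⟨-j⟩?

4

Computing powers of -j: the smallest k with (-j)^k = e is k = 4.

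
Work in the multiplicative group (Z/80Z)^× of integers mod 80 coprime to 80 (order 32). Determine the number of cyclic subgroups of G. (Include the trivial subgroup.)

20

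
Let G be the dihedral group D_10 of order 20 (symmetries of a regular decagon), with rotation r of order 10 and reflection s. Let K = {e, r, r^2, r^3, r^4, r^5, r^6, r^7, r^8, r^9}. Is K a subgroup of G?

Yes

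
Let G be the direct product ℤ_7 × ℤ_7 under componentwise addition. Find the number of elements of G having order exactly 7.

An element (a,b) has order lcm(ord(a), ord(b)); count pairs with lcm equal to 7.
Enumerating gives 48 such elements.

48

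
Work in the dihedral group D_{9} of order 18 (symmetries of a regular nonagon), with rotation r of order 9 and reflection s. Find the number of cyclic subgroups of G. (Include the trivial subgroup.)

12

Each element a generates a cyclic subgroup ⟨a⟩; distinct elements may generate the same one (a cyclic group of order d has φ(d) generators).
Cyclic subgroups by order — order 1: 1; order 2: 9; order 3: 1; order 9: 1.
Total: 12.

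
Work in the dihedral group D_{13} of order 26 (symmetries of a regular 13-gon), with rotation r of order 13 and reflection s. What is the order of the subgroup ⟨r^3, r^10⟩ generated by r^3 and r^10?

13

|⟨r^3⟩| = 13 and |⟨r^10⟩| = 13, so |H| is a multiple of lcm(13, 13) = 13 and divides |G| = 26.
Closing under the operation: H = {e, r, r^2, r^3, r^4, r^5, r^6, r^7, r^8, r^9, r^10, r^11, r^12}, so |H| = 13.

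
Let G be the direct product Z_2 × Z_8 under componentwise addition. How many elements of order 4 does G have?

An element (a,b) has order lcm(ord(a), ord(b)); count pairs with lcm equal to 4.
Enumerating gives 4 such elements.

4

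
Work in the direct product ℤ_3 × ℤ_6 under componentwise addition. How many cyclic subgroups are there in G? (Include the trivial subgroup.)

10

A cyclic subgroup of order d is generated by each of its φ(d) elements of order d, so the cyclic subgroups of order d number (#elements of order d)/φ(d).
Cyclic subgroups by order — order 1: 1; order 2: 1; order 3: 4; order 6: 4.
Total: 10.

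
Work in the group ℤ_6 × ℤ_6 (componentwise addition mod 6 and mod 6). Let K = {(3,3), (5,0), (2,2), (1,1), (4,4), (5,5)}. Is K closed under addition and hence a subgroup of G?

The identity (0,0) ∉ K, so K is not a subgroup.

No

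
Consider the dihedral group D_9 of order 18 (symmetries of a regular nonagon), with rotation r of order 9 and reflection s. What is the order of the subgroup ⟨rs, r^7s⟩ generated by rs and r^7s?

|⟨rs⟩| = 2 and |⟨r^7s⟩| = 2, so |H| is a multiple of lcm(2, 2) = 2 and divides |G| = 18.
Closing under the operation: H = {e, r^3, r^6, rs, r^4s, r^7s}, so |H| = 6.

6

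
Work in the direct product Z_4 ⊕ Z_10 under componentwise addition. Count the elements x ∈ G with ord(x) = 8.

An element (a,b) has order lcm(ord(a), ord(b)); count pairs with lcm equal to 8.
Enumerating gives 0 such elements.

0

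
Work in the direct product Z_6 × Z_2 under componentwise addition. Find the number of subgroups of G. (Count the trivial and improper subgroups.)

|G| = 12, so by Lagrange every subgroup order divides 12. Divisors: 1, 2, 3, 4, 6, 12.
Subgroups by order — order 1: 1; order 2: 3; order 3: 1; order 4: 1; order 6: 3; order 12: 1.
Total: 1 + 3 + 1 + 1 + 3 + 1 = 10.

10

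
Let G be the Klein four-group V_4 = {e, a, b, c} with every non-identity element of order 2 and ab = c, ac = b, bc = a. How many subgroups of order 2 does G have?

|G| = 4 and 2 | 4, so subgroups of order 2 are possible by Lagrange.
The subgroups of order 2 are: {e, a}; {e, b}; {e, c}.
So G has 3 subgroups of order 2.

3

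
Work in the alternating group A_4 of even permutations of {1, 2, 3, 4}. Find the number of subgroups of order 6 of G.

0

|G| = 12 and 6 | 12, so subgroups of order 6 are possible by Lagrange.
Checking all subgroups of G, none has order 6.
So G has 0 subgroups of order 6.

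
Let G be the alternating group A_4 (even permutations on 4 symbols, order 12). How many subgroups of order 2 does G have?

|G| = 12 and 2 | 12, so subgroups of order 2 are possible by Lagrange.
The subgroups of order 2 are: {e, (1 2)(3 4)}; {e, (1 3)(2 4)}; {e, (1 4)(2 3)}.
So G has 3 subgroups of order 2.

3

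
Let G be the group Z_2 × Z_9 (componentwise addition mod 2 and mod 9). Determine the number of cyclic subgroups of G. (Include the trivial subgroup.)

Each element a generates a cyclic subgroup ⟨a⟩; distinct elements may generate the same one (a cyclic group of order d has φ(d) generators).
Cyclic subgroups by order — order 1: 1; order 2: 1; order 3: 1; order 6: 1; order 9: 1; order 18: 1.
Total: 6.

6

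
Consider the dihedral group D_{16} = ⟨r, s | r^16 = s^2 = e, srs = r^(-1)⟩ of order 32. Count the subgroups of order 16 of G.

|G| = 32 and 16 | 32, so subgroups of order 16 are possible by Lagrange.
The subgroups of order 16 are: {e, r, r^2, r^3, r^4, r^5, r^6, r^7, r^8, r^9, r^10, r^11, r^12, r^13, r^14, r^15}; {e, r^2, r^4, r^6, r^8, r^10, r^12, r^14, s, r^2s, r^4s, r^6s, r^8s, r^10s, r^12s, r^14s}; {e, r^2, r^4, r^6, r^8, r^10, r^12, r^14, rs, r^3s, r^5s, r^7s, r^9s, r^11s, r^13s, r^15s}.
So G has 3 subgroups of order 16.

3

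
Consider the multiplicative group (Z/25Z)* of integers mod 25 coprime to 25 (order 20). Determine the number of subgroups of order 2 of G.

1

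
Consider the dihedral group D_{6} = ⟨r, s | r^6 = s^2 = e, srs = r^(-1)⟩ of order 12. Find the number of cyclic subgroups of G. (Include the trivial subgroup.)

Each element a generates a cyclic subgroup ⟨a⟩; distinct elements may generate the same one (a cyclic group of order d has φ(d) generators).
Cyclic subgroups by order — order 1: 1; order 2: 7; order 3: 1; order 6: 1.
Total: 10.

10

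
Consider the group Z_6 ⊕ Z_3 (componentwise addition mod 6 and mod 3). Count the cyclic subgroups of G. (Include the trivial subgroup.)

10

A cyclic subgroup of order d is generated by each of its φ(d) elements of order d, so the cyclic subgroups of order d number (#elements of order d)/φ(d).
Cyclic subgroups by order — order 1: 1; order 2: 1; order 3: 4; order 6: 4.
Total: 10.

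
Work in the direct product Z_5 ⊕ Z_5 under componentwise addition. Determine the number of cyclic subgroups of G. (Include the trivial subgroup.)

7

Each element a generates a cyclic subgroup ⟨a⟩; distinct elements may generate the same one (a cyclic group of order d has φ(d) generators).
Cyclic subgroups by order — order 1: 1; order 5: 6.
Total: 7.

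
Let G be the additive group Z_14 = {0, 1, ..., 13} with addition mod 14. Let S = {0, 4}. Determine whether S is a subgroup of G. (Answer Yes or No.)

No

4 ∈ S but its inverse 10 ∉ S, so S is not a subgroup.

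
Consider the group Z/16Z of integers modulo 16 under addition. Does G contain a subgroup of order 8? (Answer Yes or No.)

Yes

8 | 16. A subgroup of order 8 is {0, 2, 4, 6, 8, 10, 12, 14}.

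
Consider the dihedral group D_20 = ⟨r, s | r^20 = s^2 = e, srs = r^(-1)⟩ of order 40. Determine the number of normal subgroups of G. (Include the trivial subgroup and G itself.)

G has 48 subgroups. Checking conjugation-invariance by order — order 1: 1/1 normal; order 2: 1/21 normal; order 4: 1/11 normal; order 5: 1/1 normal; order 8: 0/5 normal; order 10: 1/5 normal; order 20: 3/3 normal; order 40: 1/1 normal.
Total normal subgroups: 9.

9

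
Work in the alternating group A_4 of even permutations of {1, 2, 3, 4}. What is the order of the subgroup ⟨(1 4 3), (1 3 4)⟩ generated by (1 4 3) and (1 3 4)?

3

|⟨(1 4 3)⟩| = 3 and |⟨(1 3 4)⟩| = 3, so |H| is a multiple of lcm(3, 3) = 3 and divides |G| = 12.
Closing under the operation: H = {e, (1 3 4), (1 4 3)}, so |H| = 3.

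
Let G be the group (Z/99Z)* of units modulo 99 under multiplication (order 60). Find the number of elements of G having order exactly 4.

0

No element of G has order 4 (even though 4 | 60).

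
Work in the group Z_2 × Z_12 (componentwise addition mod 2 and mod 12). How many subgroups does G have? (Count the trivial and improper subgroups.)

16

|G| = 24, so by Lagrange every subgroup order divides 24. Divisors: 1, 2, 3, 4, 6, 8, 12, 24.
Subgroups by order — order 1: 1; order 2: 3; order 3: 1; order 4: 3; order 6: 3; order 8: 1; order 12: 3; order 24: 1.
Total: 1 + 3 + 1 + 3 + 3 + 1 + 3 + 1 = 16.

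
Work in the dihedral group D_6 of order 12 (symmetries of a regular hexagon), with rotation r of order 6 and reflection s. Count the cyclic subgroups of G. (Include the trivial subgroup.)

Each element a generates a cyclic subgroup ⟨a⟩; distinct elements may generate the same one (a cyclic group of order d has φ(d) generators).
Cyclic subgroups by order — order 1: 1; order 2: 7; order 3: 1; order 6: 1.
Total: 10.

10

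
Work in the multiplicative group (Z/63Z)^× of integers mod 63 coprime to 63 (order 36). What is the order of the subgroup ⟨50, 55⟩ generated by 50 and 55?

12

|⟨50⟩| = 6 and |⟨55⟩| = 2, so |H| is a multiple of lcm(6, 2) = 6 and divides |G| = 36.
Closing under the operation: H = {1, 8, 13, 20, 22, 29, 34, 41, 43, 50, 55, 62}, so |H| = 12.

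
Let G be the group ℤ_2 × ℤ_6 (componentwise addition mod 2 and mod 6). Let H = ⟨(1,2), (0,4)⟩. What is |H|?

6

|⟨(1,2)⟩| = 6 and |⟨(0,4)⟩| = 3, so |H| is a multiple of lcm(6, 3) = 6 and divides |G| = 12.
Closing under the operation: H = {(0,0), (0,2), (0,4), (1,0), (1,2), (1,4)}, so |H| = 6.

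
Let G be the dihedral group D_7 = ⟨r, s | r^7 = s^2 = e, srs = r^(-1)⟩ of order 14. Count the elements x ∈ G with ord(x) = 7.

6

The elements of order 7 are: r, r^2, r^3, r^4, r^5, r^6.
That's 6.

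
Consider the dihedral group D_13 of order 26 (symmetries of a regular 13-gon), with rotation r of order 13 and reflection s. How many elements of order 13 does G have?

Enumerating element orders in G gives 12 elements of order 13.

12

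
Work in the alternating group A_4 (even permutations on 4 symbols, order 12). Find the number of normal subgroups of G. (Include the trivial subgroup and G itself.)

G has 10 subgroups. Checking conjugation-invariance by order — order 1: 1/1 normal; order 2: 0/3 normal; order 3: 0/4 normal; order 4: 1/1 normal; order 12: 1/1 normal.
Total normal subgroups: 3.

3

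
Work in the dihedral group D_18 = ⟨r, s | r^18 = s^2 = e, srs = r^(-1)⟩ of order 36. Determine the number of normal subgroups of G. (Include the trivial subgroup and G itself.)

G has 45 subgroups. Checking conjugation-invariance by order — order 1: 1/1 normal; order 2: 1/19 normal; order 3: 1/1 normal; order 4: 0/9 normal; order 6: 1/7 normal; order 9: 1/1 normal; order 12: 0/3 normal; order 18: 3/3 normal; order 36: 1/1 normal.
Total normal subgroups: 9.

9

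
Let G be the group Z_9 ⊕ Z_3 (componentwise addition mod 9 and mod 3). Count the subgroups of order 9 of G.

4

|G| = 27 and 9 | 27, so subgroups of order 9 are possible by Lagrange.
The subgroups of order 9 are: {(0,0), (0,1), (0,2), (3,0), (3,1), (3,2), (6,0), (6,1), (6,2)}; {(0,0), (1,0), (2,0), (3,0), (4,0), (5,0), (6,0), (7,0), (8,0)}; {(0,0), (1,1), (2,2), (3,0), (4,1), (5,2), (6,0), (7,1), (8,2)}; {(0,0), (1,2), (2,1), (3,0), (4,2), (5,1), (6,0), (7,2), (8,1)}.
So G has 4 subgroups of order 9.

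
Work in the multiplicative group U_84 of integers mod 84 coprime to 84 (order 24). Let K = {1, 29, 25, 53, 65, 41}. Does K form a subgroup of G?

25 ∈ K but its inverse 37 ∉ K, so K is not a subgroup.

No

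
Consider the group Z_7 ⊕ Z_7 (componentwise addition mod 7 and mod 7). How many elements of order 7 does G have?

48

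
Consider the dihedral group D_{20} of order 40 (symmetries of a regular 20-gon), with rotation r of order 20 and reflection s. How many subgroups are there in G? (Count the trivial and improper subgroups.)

|G| = 40, so by Lagrange every subgroup order divides 40. Divisors: 1, 2, 4, 5, 8, 10, 20, 40.
Subgroups by order — order 1: 1; order 2: 21; order 4: 11; order 5: 1; order 8: 5; order 10: 5; order 20: 3; order 40: 1.
Total: 1 + 21 + 11 + 1 + 5 + 5 + 3 + 1 = 48.

48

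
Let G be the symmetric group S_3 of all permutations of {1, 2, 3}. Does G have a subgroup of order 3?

Yes

3 | 6. A subgroup of order 3 is {e, (1 2 3), (1 3 2)}.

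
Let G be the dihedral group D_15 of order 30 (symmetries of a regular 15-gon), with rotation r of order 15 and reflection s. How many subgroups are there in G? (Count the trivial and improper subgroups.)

28

|G| = 30, so by Lagrange every subgroup order divides 30. Divisors: 1, 2, 3, 5, 6, 10, 15, 30.
Subgroups by order — order 1: 1; order 2: 15; order 3: 1; order 5: 1; order 6: 5; order 10: 3; order 15: 1; order 30: 1.
Total: 1 + 15 + 1 + 1 + 5 + 3 + 1 + 1 = 28.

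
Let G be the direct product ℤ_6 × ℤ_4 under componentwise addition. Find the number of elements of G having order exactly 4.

4

An element (a,b) has order lcm(ord(a), ord(b)); count pairs with lcm equal to 4.
Enumerating gives 4 such elements.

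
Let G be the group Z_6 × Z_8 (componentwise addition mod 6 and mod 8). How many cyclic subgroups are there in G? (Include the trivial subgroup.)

16

A cyclic subgroup of order d is generated by each of its φ(d) elements of order d, so the cyclic subgroups of order d number (#elements of order d)/φ(d).
Cyclic subgroups by order — order 1: 1; order 2: 3; order 3: 1; order 4: 2; order 6: 3; order 8: 2; order 12: 2; order 24: 2.
Total: 16.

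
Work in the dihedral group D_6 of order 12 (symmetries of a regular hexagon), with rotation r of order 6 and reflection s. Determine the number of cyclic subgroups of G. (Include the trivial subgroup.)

10

Group the elements of G by the cyclic subgroup they generate; each cyclic subgroup of order d accounts for φ(d) elements.
Cyclic subgroups by order — order 1: 1; order 2: 7; order 3: 1; order 6: 1.
Total: 10.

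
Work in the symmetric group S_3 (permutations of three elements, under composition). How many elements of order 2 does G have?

3

The elements of order 2 are: (2 3), (1 2), (1 3).
That's 3.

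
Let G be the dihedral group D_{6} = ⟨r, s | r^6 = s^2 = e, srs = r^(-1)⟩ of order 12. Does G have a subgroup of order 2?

Yes

2 | 12. A subgroup of order 2 is {e, r^2s}.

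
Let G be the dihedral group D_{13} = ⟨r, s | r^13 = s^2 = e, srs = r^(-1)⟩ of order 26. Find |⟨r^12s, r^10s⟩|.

26

|⟨r^12s⟩| = 2 and |⟨r^10s⟩| = 2, so |H| is a multiple of lcm(2, 2) = 2 and divides |G| = 26.
Closing {r^12s, r^10s} under the group operation gives all of G, so |H| = 26.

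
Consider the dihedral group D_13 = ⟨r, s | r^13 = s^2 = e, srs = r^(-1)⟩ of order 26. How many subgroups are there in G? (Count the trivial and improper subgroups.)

16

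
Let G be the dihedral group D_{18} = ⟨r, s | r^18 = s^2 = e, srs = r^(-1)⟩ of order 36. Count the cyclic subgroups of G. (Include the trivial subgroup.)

24

A cyclic subgroup of order d is generated by each of its φ(d) elements of order d, so the cyclic subgroups of order d number (#elements of order d)/φ(d).
Cyclic subgroups by order — order 1: 1; order 2: 19; order 3: 1; order 6: 1; order 9: 1; order 18: 1.
Total: 24.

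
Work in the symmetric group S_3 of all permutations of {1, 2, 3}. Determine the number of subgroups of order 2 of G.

|G| = 6 and 2 | 6, so subgroups of order 2 are possible by Lagrange.
The subgroups of order 2 are: {e, (1 2)}; {e, (1 3)}; {e, (2 3)}.
So G has 3 subgroups of order 2.

3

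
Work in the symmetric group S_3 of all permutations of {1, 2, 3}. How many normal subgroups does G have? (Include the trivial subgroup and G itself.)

3

G has 6 subgroups. Checking conjugation-invariance by order — order 1: 1/1 normal; order 2: 0/3 normal; order 3: 1/1 normal; order 6: 1/1 normal.
Total normal subgroups: 3.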